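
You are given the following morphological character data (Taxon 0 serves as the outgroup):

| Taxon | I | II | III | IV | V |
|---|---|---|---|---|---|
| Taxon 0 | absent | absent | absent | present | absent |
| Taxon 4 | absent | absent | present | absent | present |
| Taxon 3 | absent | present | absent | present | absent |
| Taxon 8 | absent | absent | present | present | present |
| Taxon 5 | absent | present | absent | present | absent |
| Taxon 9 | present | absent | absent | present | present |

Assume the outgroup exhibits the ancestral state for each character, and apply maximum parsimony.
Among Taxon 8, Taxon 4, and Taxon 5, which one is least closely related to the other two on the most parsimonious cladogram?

Character polarity is set by the outgroup: the derived state is whichever differs from the outgroup's state, so for IV the derived state is 'absent', and for the remaining characters it is 'present'.
I (derived state 'present') is unique to Taxon 9 (autapomorphy; uninformative for grouping).
Only Taxon 3 and Taxon 5 show the derived state 'present' for II, supporting them as a clade.
III: derived state 'present' in Taxon 4 and Taxon 8 only — synapomorphy for {Taxon 4, Taxon 8}.
IV: derived state 'absent' in Taxon 4 only — an autapomorphy, so it tells us nothing about relationships among taxa.
Only Taxon 4, Taxon 8, and Taxon 9 show the derived state 'present' for V, supporting them as a clade.
Most parsimonious ingroup topology: (((Taxon 4,Taxon 8),Taxon 9),(Taxon 3,Taxon 5)).
Taxon 8 and Taxon 4 share a more recent common ancestor with each other than either does with Taxon 5, so Taxon 5 is the least closely related of the three.

Taxon 5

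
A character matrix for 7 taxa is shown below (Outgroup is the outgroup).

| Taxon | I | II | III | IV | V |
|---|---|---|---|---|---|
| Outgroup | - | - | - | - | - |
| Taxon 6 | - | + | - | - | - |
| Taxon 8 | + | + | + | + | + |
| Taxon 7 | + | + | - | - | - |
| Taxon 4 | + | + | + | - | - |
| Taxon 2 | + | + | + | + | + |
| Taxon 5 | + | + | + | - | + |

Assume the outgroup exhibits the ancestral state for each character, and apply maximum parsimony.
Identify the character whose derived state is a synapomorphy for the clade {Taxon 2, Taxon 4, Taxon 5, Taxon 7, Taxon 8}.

I

The outgroup has state '-' for every character, so '+' is the derived state throughout.
I (derived state '+') is shared by Taxon 2, Taxon 4, Taxon 5, Taxon 7, and Taxon 8 — a synapomorphy uniting that clade.
All ingroup taxa share the derived state '+' for II; it defines the ingroup but does not resolve relationships within it.
Only Taxon 2, Taxon 4, Taxon 5, and Taxon 8 show the derived state '+' for III, supporting them as a clade.
Only Taxon 2 and Taxon 8 show the derived state '+' for IV, supporting them as a clade.
Only Taxon 2, Taxon 5, and Taxon 8 show the derived state '+' for V, supporting them as a clade.
Most parsimonious ingroup topology: (((Taxon 4,(Taxon 5,(Taxon 8,Taxon 2))),Taxon 7),Taxon 6).
The clade {Taxon 2, Taxon 4, Taxon 5, Taxon 7, Taxon 8} is supported by I: its derived state '+' occurs in exactly those taxa and in no other taxon (including the outgroup).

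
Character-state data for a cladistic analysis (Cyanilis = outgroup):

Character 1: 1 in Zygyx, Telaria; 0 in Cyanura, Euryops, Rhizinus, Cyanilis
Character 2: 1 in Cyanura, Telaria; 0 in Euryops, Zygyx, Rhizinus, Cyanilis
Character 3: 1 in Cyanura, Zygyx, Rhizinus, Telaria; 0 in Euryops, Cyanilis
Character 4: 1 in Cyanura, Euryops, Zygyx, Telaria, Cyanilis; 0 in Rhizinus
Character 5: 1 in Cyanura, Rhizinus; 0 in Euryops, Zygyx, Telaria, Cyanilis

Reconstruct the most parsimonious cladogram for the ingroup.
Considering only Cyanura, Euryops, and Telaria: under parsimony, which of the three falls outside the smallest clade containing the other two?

Character polarity is set by the outgroup: the derived state is whichever differs from the outgroup's state, so for Character 4 the derived state is '0', and for the remaining characters it is '1'.
Character 1 (derived state '1') is shared by Telaria and Zygyx — a synapomorphy uniting that clade.
Character 2 (state '1') occurs in Cyanura and Telaria but conflicts with the nesting implied by the other characters — most parsimoniously interpreted as homoplasy.
Character 3 (derived state '1') is shared by Cyanura, Rhizinus, Telaria, and Zygyx — a synapomorphy uniting that clade.
Character 4 (derived state '0') is unique to Rhizinus (autapomorphy; uninformative for grouping).
Character 5: derived state '1' in Cyanura and Rhizinus only — synapomorphy for {Cyanura, Rhizinus}.
Most parsimonious ingroup topology: (((Zygyx,Telaria),(Cyanura,Rhizinus)),Euryops).
Telaria and Cyanura share a more recent common ancestor with each other than either does with Euryops, so Euryops is the least closely related of the three.

Euryops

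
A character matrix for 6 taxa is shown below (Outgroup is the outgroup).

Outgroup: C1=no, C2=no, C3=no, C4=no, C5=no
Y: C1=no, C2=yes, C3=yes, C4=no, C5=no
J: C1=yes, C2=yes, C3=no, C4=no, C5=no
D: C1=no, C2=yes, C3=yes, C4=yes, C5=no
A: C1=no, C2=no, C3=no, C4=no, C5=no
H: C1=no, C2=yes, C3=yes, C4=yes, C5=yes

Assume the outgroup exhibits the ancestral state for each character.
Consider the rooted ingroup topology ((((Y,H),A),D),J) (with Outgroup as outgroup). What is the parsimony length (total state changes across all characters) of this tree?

Map each character onto ((((Y,H),A),D),J) (rooted by Outgroup) and count the minimum state changes it requires (Fitch parsimony):
C1: 1; C2: 2; C3: 2; C4: 2; C5: 1.
Total tree length = 8.

8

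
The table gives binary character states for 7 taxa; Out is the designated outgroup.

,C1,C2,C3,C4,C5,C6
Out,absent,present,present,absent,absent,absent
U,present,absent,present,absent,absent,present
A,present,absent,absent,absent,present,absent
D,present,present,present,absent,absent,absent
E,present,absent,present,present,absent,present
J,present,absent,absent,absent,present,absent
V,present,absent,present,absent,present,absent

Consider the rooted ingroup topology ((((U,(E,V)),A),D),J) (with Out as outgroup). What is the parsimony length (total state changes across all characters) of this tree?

11

Map each character onto ((((U,(E,V)),A),D),J) (rooted by Out) and count the minimum state changes it requires (Fitch parsimony):
C1: 1; C2: 2; C3: 2; C4: 1; C5: 3; C6: 2.
Total tree length = 11.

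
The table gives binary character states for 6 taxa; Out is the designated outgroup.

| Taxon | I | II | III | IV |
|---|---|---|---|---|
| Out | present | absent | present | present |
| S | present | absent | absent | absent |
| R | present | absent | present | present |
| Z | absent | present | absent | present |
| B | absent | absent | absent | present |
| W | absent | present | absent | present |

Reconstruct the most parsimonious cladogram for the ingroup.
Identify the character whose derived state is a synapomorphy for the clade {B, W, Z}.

I

Character polarity is set by the outgroup: the derived state is whichever differs from the outgroup's state, so for I, III, IV the derived state is 'absent', and for the remaining characters it is 'present'.
I (derived state 'absent') is shared by B, W, and Z — a synapomorphy uniting that clade.
II: derived state 'present' in W and Z only — synapomorphy for {W, Z}.
III (derived state 'absent') is shared by B, S, W, and Z — a synapomorphy uniting that clade.
IV: derived state 'absent' in S only — an autapomorphy, so it tells us nothing about relationships among taxa.
Most parsimonious ingroup topology: ((S,((Z,W),B)),R).
The clade {B, W, Z} is supported by I: its derived state 'absent' occurs in exactly those taxa and in no other taxon (including the outgroup).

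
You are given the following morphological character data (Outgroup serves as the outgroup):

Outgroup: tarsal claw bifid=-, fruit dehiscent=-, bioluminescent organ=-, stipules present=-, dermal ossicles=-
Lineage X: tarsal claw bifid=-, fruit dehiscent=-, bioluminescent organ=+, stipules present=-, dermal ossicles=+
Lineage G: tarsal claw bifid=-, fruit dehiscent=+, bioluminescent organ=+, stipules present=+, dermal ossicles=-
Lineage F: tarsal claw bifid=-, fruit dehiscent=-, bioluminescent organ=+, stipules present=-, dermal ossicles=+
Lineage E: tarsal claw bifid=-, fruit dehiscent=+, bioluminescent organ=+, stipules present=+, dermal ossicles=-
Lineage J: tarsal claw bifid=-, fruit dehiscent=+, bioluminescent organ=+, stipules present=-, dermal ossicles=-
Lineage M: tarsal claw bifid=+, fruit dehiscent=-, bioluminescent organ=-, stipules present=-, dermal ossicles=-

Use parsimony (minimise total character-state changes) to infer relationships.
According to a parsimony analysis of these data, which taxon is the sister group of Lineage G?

Lineage E

The outgroup has state '-' for every character, so '+' is the derived state throughout.
tarsal claw bifid (derived state '+') is unique to Lineage M (autapomorphy; uninformative for grouping).
fruit dehiscent: derived state '+' in Lineage E, Lineage G, and Lineage J only — synapomorphy for {Lineage E, Lineage G, Lineage J}.
bioluminescent organ (derived state '+') is shared by Lineage E, Lineage F, Lineage G, Lineage J, and Lineage X — a synapomorphy uniting that clade.
stipules present (derived state '+') is shared by Lineage E and Lineage G — a synapomorphy uniting that clade.
dermal ossicles: derived state '+' in Lineage F and Lineage X only — synapomorphy for {Lineage F, Lineage X}.
Most parsimonious ingroup topology: (((Lineage X,Lineage F),((Lineage G,Lineage E),Lineage J)),Lineage M).
Lineage G and Lineage E form a cherry on this tree, so they are sister taxa.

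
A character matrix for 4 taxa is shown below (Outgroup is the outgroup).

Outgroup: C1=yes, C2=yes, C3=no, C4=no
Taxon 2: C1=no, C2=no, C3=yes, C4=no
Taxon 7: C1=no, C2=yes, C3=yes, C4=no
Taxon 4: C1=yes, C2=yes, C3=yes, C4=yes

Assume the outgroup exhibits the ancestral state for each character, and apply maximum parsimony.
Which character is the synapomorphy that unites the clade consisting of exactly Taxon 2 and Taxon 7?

C1

Character polarity is set by the outgroup: the derived state is whichever differs from the outgroup's state, so for C1, C2 the derived state is 'no', and for the remaining characters it is 'yes'.
C1 (derived state 'no') is shared by Taxon 2 and Taxon 7 — a synapomorphy uniting that clade.
C2 (derived state 'no') is unique to Taxon 2 (autapomorphy; uninformative for grouping).
All ingroup taxa share the derived state 'yes' for C3; it defines the ingroup but does not resolve relationships within it.
C4 (derived state 'yes') is unique to Taxon 4 (autapomorphy; uninformative for grouping).
Most parsimonious ingroup topology: ((Taxon 2,Taxon 7),Taxon 4).
The clade {Taxon 2, Taxon 7} is supported by C1: its derived state 'no' occurs in exactly those taxa and in no other taxon (including the outgroup).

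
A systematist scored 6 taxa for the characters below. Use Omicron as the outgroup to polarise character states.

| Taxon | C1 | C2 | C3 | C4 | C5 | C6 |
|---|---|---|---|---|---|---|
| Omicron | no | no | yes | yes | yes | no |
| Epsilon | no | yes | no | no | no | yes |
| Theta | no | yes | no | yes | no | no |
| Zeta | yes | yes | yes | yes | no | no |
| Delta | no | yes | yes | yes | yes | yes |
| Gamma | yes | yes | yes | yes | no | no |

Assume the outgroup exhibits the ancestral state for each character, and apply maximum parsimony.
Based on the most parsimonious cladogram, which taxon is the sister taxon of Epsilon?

Character polarity is set by the outgroup: the derived state is whichever differs from the outgroup's state, so for C3, C4, C5 the derived state is 'no', and for the remaining characters it is 'yes'.
Only Gamma and Zeta show the derived state 'yes' for C1, supporting them as a clade.
C2 (derived state 'yes') is shared by all ingroup taxa — unites the whole ingroup.
Only Epsilon and Theta show the derived state 'no' for C3, supporting them as a clade.
C4 (derived state 'no') is unique to Epsilon (autapomorphy; uninformative for grouping).
Only Epsilon, Gamma, Theta, and Zeta show the derived state 'no' for C5, supporting them as a clade.
C6 groups Delta and Epsilon, which is incompatible with the clades supported by the remaining characters; treating it as convergent (homoplasy) costs fewer steps than any alternative tree.
Most parsimonious ingroup topology: (((Epsilon,Theta),(Zeta,Gamma)),Delta).
Epsilon and Theta form a cherry on this tree, so they are sister taxa.

Theta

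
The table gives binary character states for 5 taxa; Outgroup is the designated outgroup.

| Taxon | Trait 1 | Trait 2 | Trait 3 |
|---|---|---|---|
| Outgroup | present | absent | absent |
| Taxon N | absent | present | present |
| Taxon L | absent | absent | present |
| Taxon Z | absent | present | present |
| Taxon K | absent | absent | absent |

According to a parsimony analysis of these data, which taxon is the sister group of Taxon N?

Character polarity is set by the outgroup: the derived state is whichever differs from the outgroup's state, so for Trait 1 the derived state is 'absent', and for the remaining characters it is 'present'.
All ingroup taxa share the derived state 'absent' for Trait 1; it defines the ingroup but does not resolve relationships within it.
Trait 2 (derived state 'present') is shared by Taxon N and Taxon Z — a synapomorphy uniting that clade.
Only Taxon L, Taxon N, and Taxon Z show the derived state 'present' for Trait 3, supporting them as a clade.
Most parsimonious ingroup topology: (((Taxon N,Taxon Z),Taxon L),Taxon K).
Taxon N and Taxon Z form a cherry on this tree, so they are sister taxa.

Taxon Z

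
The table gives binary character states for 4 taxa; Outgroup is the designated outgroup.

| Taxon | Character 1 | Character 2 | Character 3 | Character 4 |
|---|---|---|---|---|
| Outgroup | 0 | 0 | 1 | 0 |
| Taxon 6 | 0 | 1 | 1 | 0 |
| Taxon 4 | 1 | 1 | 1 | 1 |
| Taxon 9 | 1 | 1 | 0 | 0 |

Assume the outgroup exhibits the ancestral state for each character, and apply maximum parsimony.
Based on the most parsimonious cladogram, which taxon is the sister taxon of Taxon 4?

Taxon 9

Character polarity is set by the outgroup: the derived state is whichever differs from the outgroup's state, so for Character 3 the derived state is '0', and for the remaining characters it is '1'.
Character 1: derived state '1' in Taxon 4 and Taxon 9 only — synapomorphy for {Taxon 4, Taxon 9}.
All ingroup taxa share the derived state '1' for Character 2; it defines the ingroup but does not resolve relationships within it.
Character 3: derived state '0' in Taxon 9 only — an autapomorphy, so it tells us nothing about relationships among taxa.
Character 4 (derived state '1') is unique to Taxon 4 (autapomorphy; uninformative for grouping).
Most parsimonious ingroup topology: (Taxon 6,(Taxon 4,Taxon 9)).
Taxon 4 and Taxon 9 form a cherry on this tree, so they are sister taxa.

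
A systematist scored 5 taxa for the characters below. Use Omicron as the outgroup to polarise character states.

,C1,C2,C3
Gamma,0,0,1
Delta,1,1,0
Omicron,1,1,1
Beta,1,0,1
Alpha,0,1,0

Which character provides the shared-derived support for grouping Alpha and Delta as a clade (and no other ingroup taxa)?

The outgroup has state '1' for every character, so '0' is the derived state throughout.
C1 (state '0') occurs in Alpha and Gamma but conflicts with the nesting implied by the other characters — most parsimoniously interpreted as homoplasy.
C2 (derived state '0') is shared by Beta and Gamma — a synapomorphy uniting that clade.
C3: derived state '0' in Alpha and Delta only — synapomorphy for {Alpha, Delta}.
Most parsimonious ingroup topology: ((Beta,Gamma),(Alpha,Delta)).
The clade {Alpha, Delta} is supported by C3: its derived state '0' occurs in exactly those taxa and in no other taxon (including the outgroup).

C3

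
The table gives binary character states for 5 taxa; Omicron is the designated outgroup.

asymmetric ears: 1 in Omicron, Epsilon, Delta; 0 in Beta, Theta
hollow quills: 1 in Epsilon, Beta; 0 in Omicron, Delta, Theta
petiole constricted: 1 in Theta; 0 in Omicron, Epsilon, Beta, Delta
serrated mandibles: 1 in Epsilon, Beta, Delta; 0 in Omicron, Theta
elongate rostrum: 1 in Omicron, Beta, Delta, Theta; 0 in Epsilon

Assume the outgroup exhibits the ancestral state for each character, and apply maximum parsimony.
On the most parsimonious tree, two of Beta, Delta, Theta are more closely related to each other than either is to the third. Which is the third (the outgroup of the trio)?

Character polarity is set by the outgroup: the derived state is whichever differs from the outgroup's state, so for asymmetric ears, elongate rostrum the derived state is '0', and for the remaining characters it is '1'.
asymmetric ears groups Beta and Theta, which is incompatible with the clades supported by the remaining characters; treating it as convergent (homoplasy) costs fewer steps than any alternative tree.
hollow quills (derived state '1') is shared by Beta and Epsilon — a synapomorphy uniting that clade.
petiole constricted: derived state '1' in Theta only — an autapomorphy, so it tells us nothing about relationships among taxa.
serrated mandibles (derived state '1') is shared by Beta, Delta, and Epsilon — a synapomorphy uniting that clade.
elongate rostrum: derived state '0' in Epsilon only — an autapomorphy, so it tells us nothing about relationships among taxa.
Most parsimonious ingroup topology: (((Epsilon,Beta),Delta),Theta).
Beta and Delta share a more recent common ancestor with each other than either does with Theta, so Theta is the least closely related of the three.

Theta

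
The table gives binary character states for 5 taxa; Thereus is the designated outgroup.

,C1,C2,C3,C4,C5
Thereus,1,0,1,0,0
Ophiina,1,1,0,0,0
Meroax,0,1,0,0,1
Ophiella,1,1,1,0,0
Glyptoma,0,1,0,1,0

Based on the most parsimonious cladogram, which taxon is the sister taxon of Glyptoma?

Character polarity is set by the outgroup: the derived state is whichever differs from the outgroup's state, so for C1, C3 the derived state is '0', and for the remaining characters it is '1'.
C1 (derived state '0') is shared by Glyptoma and Meroax — a synapomorphy uniting that clade.
C2 (derived state '1') is shared by all ingroup taxa — unites the whole ingroup.
C3: derived state '0' in Glyptoma, Meroax, and Ophiina only — synapomorphy for {Glyptoma, Meroax, Ophiina}.
C4: derived state '1' in Glyptoma only — an autapomorphy, so it tells us nothing about relationships among taxa.
C5: derived state '1' in Meroax only — an autapomorphy, so it tells us nothing about relationships among taxa.
Most parsimonious ingroup topology: ((Ophiina,(Meroax,Glyptoma)),Ophiella).
Glyptoma and Meroax form a cherry on this tree, so they are sister taxa.

Meroax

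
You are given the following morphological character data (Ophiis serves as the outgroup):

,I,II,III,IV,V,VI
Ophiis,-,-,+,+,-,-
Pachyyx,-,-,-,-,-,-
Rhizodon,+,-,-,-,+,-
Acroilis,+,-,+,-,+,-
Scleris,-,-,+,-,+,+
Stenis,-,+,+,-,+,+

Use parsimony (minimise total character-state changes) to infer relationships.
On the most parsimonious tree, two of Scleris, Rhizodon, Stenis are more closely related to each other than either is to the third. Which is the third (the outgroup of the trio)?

Character polarity is set by the outgroup: the derived state is whichever differs from the outgroup's state, so for III, IV the derived state is '-', and for the remaining characters it is '+'.
Only Acroilis and Rhizodon show the derived state '+' for I, supporting them as a clade.
II (derived state '+') is unique to Stenis (autapomorphy; uninformative for grouping).
III groups Pachyyx and Rhizodon, which is incompatible with the clades supported by the remaining characters; treating it as convergent (homoplasy) costs fewer steps than any alternative tree.
All ingroup taxa share the derived state '-' for IV; it defines the ingroup but does not resolve relationships within it.
Only Acroilis, Rhizodon, Scleris, and Stenis show the derived state '+' for V, supporting them as a clade.
VI (derived state '+') is shared by Scleris and Stenis — a synapomorphy uniting that clade.
Most parsimonious ingroup topology: (Pachyyx,((Rhizodon,Acroilis),(Scleris,Stenis))).
Scleris and Stenis share a more recent common ancestor with each other than either does with Rhizodon, so Rhizodon is the least closely related of the three.

Rhizodon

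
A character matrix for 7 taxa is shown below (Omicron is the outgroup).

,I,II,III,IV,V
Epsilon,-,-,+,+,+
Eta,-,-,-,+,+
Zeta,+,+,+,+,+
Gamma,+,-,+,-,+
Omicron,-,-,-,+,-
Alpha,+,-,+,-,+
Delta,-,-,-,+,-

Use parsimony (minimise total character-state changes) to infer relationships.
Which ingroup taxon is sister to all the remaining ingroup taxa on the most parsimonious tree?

Delta

Character polarity is set by the outgroup: the derived state is whichever differs from the outgroup's state, so for IV the derived state is '-', and for the remaining characters it is '+'.
I: derived state '+' in Alpha, Gamma, and Zeta only — synapomorphy for {Alpha, Gamma, Zeta}.
II: derived state '+' in Zeta only — an autapomorphy, so it tells us nothing about relationships among taxa.
Only Alpha, Epsilon, Gamma, and Zeta show the derived state '+' for III, supporting them as a clade.
IV: derived state '-' in Alpha and Gamma only — synapomorphy for {Alpha, Gamma}.
V: derived state '+' in Alpha, Epsilon, Eta, Gamma, and Zeta only — synapomorphy for {Alpha, Epsilon, Eta, Gamma, Zeta}.
Most parsimonious ingroup topology: (((Epsilon,((Gamma,Alpha),Zeta)),Eta),Delta).
Delta is sister to the clade containing all other ingroup taxa, so it is the earliest-diverging (most basal) ingroup lineage.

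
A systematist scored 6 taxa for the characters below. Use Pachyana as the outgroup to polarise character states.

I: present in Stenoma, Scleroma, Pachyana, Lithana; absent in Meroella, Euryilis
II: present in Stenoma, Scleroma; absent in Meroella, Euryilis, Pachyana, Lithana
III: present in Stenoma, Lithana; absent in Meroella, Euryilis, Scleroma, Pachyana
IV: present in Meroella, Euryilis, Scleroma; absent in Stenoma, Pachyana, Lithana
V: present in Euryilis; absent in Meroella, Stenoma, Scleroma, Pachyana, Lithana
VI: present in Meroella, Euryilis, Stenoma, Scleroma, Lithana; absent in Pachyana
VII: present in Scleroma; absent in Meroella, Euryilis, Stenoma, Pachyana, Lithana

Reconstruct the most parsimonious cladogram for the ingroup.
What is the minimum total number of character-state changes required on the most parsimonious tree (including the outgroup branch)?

8

Character polarity is set by the outgroup: the derived state is whichever differs from the outgroup's state, so for I the derived state is 'absent', and for the remaining characters it is 'present'.
I: derived state 'absent' in Euryilis and Meroella only — synapomorphy for {Euryilis, Meroella}.
II groups Scleroma and Stenoma, which is incompatible with the clades supported by the remaining characters; treating it as convergent (homoplasy) costs fewer steps than any alternative tree.
III (derived state 'present') is shared by Lithana and Stenoma — a synapomorphy uniting that clade.
IV: derived state 'present' in Euryilis, Meroella, and Scleroma only — synapomorphy for {Euryilis, Meroella, Scleroma}.
V (derived state 'present') is unique to Euryilis (autapomorphy; uninformative for grouping).
VI (derived state 'present') is shared by all ingroup taxa — unites the whole ingroup.
VII: derived state 'present' in Scleroma only — an autapomorphy, so it tells us nothing about relationships among taxa.
Most parsimonious ingroup topology: ((Scleroma,(Euryilis,Meroella)),(Stenoma,Lithana)).
Changes per character on this tree: I: 1; II: 2; III: 1; IV: 1; V: 1; VI: 1; VII: 1.
Total = 8.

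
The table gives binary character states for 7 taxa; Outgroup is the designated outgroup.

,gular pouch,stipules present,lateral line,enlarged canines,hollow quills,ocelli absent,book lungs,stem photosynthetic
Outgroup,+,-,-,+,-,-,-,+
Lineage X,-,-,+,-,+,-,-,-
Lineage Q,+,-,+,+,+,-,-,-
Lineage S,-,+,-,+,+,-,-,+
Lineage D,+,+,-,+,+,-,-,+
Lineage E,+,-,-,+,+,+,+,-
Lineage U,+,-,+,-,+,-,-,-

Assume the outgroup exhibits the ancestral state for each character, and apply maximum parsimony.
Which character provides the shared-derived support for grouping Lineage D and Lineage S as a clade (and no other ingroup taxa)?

Character polarity is set by the outgroup: the derived state is whichever differs from the outgroup's state, so for gular pouch, enlarged canines, stem photosynthetic the derived state is '-', and for the remaining characters it is '+'.
gular pouch (state '-') occurs in Lineage S and Lineage X but conflicts with the nesting implied by the other characters — most parsimoniously interpreted as homoplasy.
Only Lineage D and Lineage S show the derived state '+' for stipules present, supporting them as a clade.
lateral line: derived state '+' in Lineage Q, Lineage U, and Lineage X only — synapomorphy for {Lineage Q, Lineage U, Lineage X}.
enlarged canines (derived state '-') is shared by Lineage U and Lineage X — a synapomorphy uniting that clade.
All ingroup taxa share the derived state '+' for hollow quills; it defines the ingroup but does not resolve relationships within it.
ocelli absent (derived state '+') is unique to Lineage E (autapomorphy; uninformative for grouping).
book lungs: derived state '+' in Lineage E only — an autapomorphy, so it tells us nothing about relationships among taxa.
stem photosynthetic: derived state '-' in Lineage E, Lineage Q, Lineage U, and Lineage X only — synapomorphy for {Lineage E, Lineage Q, Lineage U, Lineage X}.
Most parsimonious ingroup topology: ((((Lineage X,Lineage U),Lineage Q),Lineage E),(Lineage S,Lineage D)).
The clade {Lineage D, Lineage S} is supported by stipules present: its derived state '+' occurs in exactly those taxa and in no other taxon (including the outgroup).

stipules present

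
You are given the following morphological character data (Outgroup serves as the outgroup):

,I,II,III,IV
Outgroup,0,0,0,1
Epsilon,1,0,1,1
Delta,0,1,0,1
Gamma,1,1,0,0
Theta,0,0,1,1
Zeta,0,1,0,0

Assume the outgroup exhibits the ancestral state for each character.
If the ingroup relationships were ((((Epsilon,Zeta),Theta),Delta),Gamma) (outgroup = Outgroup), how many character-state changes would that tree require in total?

Map each character onto ((((Epsilon,Zeta),Theta),Delta),Gamma) (rooted by Outgroup) and count the minimum state changes it requires (Fitch parsimony):
I: 2; II: 3; III: 2; IV: 2.
Total tree length = 9.

9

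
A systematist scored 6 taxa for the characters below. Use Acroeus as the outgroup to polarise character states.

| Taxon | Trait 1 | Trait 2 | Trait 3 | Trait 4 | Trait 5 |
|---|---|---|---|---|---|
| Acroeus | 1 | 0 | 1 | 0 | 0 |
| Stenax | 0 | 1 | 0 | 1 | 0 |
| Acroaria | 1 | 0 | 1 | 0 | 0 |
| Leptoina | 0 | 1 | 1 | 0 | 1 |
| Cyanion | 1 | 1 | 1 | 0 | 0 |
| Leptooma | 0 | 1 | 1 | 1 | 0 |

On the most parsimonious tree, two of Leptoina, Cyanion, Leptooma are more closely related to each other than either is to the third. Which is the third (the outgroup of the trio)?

Cyanion

Character polarity is set by the outgroup: the derived state is whichever differs from the outgroup's state, so for Trait 1, Trait 3 the derived state is '0', and for the remaining characters it is '1'.
Trait 1 (derived state '0') is shared by Leptoina, Leptooma, and Stenax — a synapomorphy uniting that clade.
Trait 2: derived state '1' in Cyanion, Leptoina, Leptooma, and Stenax only — synapomorphy for {Cyanion, Leptoina, Leptooma, Stenax}.
Trait 3 (derived state '0') is unique to Stenax (autapomorphy; uninformative for grouping).
Only Leptooma and Stenax show the derived state '1' for Trait 4, supporting them as a clade.
Trait 5 (derived state '1') is unique to Leptoina (autapomorphy; uninformative for grouping).
Most parsimonious ingroup topology: ((((Stenax,Leptooma),Leptoina),Cyanion),Acroaria).
Leptoina and Leptooma share a more recent common ancestor with each other than either does with Cyanion, so Cyanion is the least closely related of the three.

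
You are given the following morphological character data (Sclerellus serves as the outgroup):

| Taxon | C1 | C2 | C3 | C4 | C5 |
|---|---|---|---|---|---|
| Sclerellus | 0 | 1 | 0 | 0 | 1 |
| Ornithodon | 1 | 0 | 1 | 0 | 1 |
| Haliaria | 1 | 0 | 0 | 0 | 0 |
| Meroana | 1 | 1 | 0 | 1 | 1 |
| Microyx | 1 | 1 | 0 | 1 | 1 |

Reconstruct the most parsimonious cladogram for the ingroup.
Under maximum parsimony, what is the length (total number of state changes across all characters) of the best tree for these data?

5

Character polarity is set by the outgroup: the derived state is whichever differs from the outgroup's state, so for C2, C5 the derived state is '0', and for the remaining characters it is '1'.
All ingroup taxa share the derived state '1' for C1; it defines the ingroup but does not resolve relationships within it.
Only Haliaria and Ornithodon show the derived state '0' for C2, supporting them as a clade.
C3 (derived state '1') is unique to Ornithodon (autapomorphy; uninformative for grouping).
C4 (derived state '1') is shared by Meroana and Microyx — a synapomorphy uniting that clade.
C5 (derived state '0') is unique to Haliaria (autapomorphy; uninformative for grouping).
Most parsimonious ingroup topology: ((Meroana,Microyx),(Ornithodon,Haliaria)).
Changes per character on this tree: C1: 1; C2: 1; C3: 1; C4: 1; C5: 1.
Total = 5.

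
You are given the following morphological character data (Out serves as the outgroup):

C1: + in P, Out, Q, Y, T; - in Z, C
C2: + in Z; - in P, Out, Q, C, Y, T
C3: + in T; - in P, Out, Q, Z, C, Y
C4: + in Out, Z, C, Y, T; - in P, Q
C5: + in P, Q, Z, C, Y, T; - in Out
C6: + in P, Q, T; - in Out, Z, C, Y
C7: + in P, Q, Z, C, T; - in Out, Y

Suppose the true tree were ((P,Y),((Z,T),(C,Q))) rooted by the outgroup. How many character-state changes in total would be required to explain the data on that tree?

12

Map each character onto ((P,Y),((Z,T),(C,Q))) (rooted by Out) and count the minimum state changes it requires (Fitch parsimony):
C1: 2; C2: 1; C3: 1; C4: 2; C5: 1; C6: 3; C7: 2.
Total tree length = 12.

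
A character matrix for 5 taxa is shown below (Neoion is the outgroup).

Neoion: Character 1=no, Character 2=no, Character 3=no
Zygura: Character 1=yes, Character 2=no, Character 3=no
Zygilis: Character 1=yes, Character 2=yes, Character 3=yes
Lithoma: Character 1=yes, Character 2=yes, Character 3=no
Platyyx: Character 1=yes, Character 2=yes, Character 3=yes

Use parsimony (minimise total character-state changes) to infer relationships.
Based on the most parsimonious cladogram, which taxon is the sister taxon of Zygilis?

The outgroup has state 'no' for every character, so 'yes' is the derived state throughout.
Character 1 (derived state 'yes') is shared by all ingroup taxa — unites the whole ingroup.
Character 2 (derived state 'yes') is shared by Lithoma, Platyyx, and Zygilis — a synapomorphy uniting that clade.
Character 3: derived state 'yes' in Platyyx and Zygilis only — synapomorphy for {Platyyx, Zygilis}.
Most parsimonious ingroup topology: (Zygura,((Zygilis,Platyyx),Lithoma)).
Zygilis and Platyyx form a cherry on this tree, so they are sister taxa.

Platyyx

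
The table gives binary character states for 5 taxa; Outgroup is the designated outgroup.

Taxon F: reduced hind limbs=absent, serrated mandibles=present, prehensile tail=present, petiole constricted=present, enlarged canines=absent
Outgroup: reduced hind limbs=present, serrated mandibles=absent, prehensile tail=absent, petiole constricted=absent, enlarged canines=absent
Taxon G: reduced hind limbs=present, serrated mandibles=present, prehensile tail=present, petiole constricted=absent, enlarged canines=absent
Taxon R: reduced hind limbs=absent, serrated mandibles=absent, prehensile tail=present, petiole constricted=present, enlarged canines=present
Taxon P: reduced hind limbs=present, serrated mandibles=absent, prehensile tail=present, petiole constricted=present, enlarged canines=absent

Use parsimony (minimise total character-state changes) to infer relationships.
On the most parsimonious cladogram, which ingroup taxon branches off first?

Taxon G

Character polarity is set by the outgroup: the derived state is whichever differs from the outgroup's state, so for reduced hind limbs the derived state is 'absent', and for the remaining characters it is 'present'.
Only Taxon F and Taxon R show the derived state 'absent' for reduced hind limbs, supporting them as a clade.
serrated mandibles (state 'present') occurs in Taxon F and Taxon G but conflicts with the nesting implied by the other characters — most parsimoniously interpreted as homoplasy.
All ingroup taxa share the derived state 'present' for prehensile tail; it defines the ingroup but does not resolve relationships within it.
petiole constricted (derived state 'present') is shared by Taxon F, Taxon P, and Taxon R — a synapomorphy uniting that clade.
enlarged canines (derived state 'present') is unique to Taxon R (autapomorphy; uninformative for grouping).
Most parsimonious ingroup topology: (Taxon G,(Taxon P,(Taxon R,Taxon F))).
Taxon G is sister to the clade containing all other ingroup taxa, so it is the earliest-diverging (most basal) ingroup lineage.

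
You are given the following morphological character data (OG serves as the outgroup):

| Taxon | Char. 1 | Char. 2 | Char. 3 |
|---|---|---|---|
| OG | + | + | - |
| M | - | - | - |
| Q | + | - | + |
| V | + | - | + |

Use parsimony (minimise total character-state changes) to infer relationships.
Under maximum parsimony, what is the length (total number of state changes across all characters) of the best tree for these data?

3

Character polarity is set by the outgroup: the derived state is whichever differs from the outgroup's state, so for Char. 1, Char. 2 the derived state is '-', and for the remaining characters it is '+'.
Char. 1: derived state '-' in M only — an autapomorphy, so it tells us nothing about relationships among taxa.
All ingroup taxa share the derived state '-' for Char. 2; it defines the ingroup but does not resolve relationships within it.
Only Q and V show the derived state '+' for Char. 3, supporting them as a clade.
Most parsimonious ingroup topology: (M,(Q,V)).
Changes per character on this tree: Char. 1: 1; Char. 2: 1; Char. 3: 1.
Total = 3.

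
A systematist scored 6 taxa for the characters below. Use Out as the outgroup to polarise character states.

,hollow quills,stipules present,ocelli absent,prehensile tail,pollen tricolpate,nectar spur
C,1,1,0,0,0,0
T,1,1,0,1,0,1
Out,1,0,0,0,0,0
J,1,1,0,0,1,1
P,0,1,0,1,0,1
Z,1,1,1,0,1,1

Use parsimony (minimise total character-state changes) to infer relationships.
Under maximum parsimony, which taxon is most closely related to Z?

J

Character polarity is set by the outgroup: the derived state is whichever differs from the outgroup's state, so for hollow quills the derived state is '0', and for the remaining characters it is '1'.
hollow quills (derived state '0') is unique to P (autapomorphy; uninformative for grouping).
All ingroup taxa share the derived state '1' for stipules present; it defines the ingroup but does not resolve relationships within it.
ocelli absent (derived state '1') is unique to Z (autapomorphy; uninformative for grouping).
prehensile tail: derived state '1' in P and T only — synapomorphy for {P, T}.
pollen tricolpate: derived state '1' in J and Z only — synapomorphy for {J, Z}.
Only J, P, T, and Z show the derived state '1' for nectar spur, supporting them as a clade.
Most parsimonious ingroup topology: (((Z,J),(T,P)),C).
Z and J form a cherry on this tree, so they are sister taxa.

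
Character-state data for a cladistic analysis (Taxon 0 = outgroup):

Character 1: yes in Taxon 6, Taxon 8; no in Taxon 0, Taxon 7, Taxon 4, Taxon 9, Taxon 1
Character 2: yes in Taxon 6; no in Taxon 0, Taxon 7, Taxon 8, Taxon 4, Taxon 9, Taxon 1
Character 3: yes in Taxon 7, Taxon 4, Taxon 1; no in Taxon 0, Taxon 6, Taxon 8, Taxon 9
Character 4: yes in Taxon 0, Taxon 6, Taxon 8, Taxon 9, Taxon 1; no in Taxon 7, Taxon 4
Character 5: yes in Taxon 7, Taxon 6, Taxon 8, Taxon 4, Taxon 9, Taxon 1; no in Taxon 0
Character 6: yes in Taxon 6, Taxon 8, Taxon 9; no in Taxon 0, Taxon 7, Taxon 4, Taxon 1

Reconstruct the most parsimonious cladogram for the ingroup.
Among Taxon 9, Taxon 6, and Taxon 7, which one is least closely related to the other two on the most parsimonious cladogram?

Character polarity is set by the outgroup: the derived state is whichever differs from the outgroup's state, so for Character 4 the derived state is 'no', and for the remaining characters it is 'yes'.
Character 1: derived state 'yes' in Taxon 6 and Taxon 8 only — synapomorphy for {Taxon 6, Taxon 8}.
Character 2: derived state 'yes' in Taxon 6 only — an autapomorphy, so it tells us nothing about relationships among taxa.
Character 3: derived state 'yes' in Taxon 1, Taxon 4, and Taxon 7 only — synapomorphy for {Taxon 1, Taxon 4, Taxon 7}.
Character 4 (derived state 'no') is shared by Taxon 4 and Taxon 7 — a synapomorphy uniting that clade.
Character 5 (derived state 'yes') is shared by all ingroup taxa — unites the whole ingroup.
Character 6: derived state 'yes' in Taxon 6, Taxon 8, and Taxon 9 only — synapomorphy for {Taxon 6, Taxon 8, Taxon 9}.
Most parsimonious ingroup topology: (((Taxon 7,Taxon 4),Taxon 1),((Taxon 6,Taxon 8),Taxon 9)).
Taxon 9 and Taxon 6 share a more recent common ancestor with each other than either does with Taxon 7, so Taxon 7 is the least closely related of the three.

Taxon 7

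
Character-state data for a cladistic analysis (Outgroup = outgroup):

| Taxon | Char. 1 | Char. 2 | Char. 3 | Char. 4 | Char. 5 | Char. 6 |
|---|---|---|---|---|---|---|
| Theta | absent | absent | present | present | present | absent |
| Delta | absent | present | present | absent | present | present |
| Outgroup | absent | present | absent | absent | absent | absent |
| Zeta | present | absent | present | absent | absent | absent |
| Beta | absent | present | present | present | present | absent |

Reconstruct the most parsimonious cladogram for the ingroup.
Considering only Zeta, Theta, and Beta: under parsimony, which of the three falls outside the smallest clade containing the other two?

Zeta

Character polarity is set by the outgroup: the derived state is whichever differs from the outgroup's state, so for Char. 2 the derived state is 'absent', and for the remaining characters it is 'present'.
Char. 1 (derived state 'present') is unique to Zeta (autapomorphy; uninformative for grouping).
Char. 2 groups Theta and Zeta, which is incompatible with the clades supported by the remaining characters; treating it as convergent (homoplasy) costs fewer steps than any alternative tree.
All ingroup taxa share the derived state 'present' for Char. 3; it defines the ingroup but does not resolve relationships within it.
Char. 4 (derived state 'present') is shared by Beta and Theta — a synapomorphy uniting that clade.
Only Beta, Delta, and Theta show the derived state 'present' for Char. 5, supporting them as a clade.
Char. 6 (derived state 'present') is unique to Delta (autapomorphy; uninformative for grouping).
Most parsimonious ingroup topology: (Zeta,((Beta,Theta),Delta)).
Beta and Theta share a more recent common ancestor with each other than either does with Zeta, so Zeta is the least closely related of the three.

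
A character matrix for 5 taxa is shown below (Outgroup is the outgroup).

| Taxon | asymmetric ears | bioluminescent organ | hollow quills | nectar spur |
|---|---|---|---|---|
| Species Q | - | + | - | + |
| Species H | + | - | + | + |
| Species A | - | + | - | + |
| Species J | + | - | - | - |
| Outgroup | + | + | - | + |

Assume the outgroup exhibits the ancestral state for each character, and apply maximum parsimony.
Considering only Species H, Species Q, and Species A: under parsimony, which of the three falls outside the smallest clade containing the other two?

Character polarity is set by the outgroup: the derived state is whichever differs from the outgroup's state, so for asymmetric ears, bioluminescent organ, nectar spur the derived state is '-', and for the remaining characters it is '+'.
Only Species A and Species Q show the derived state '-' for asymmetric ears, supporting them as a clade.
bioluminescent organ: derived state '-' in Species H and Species J only — synapomorphy for {Species H, Species J}.
hollow quills (derived state '+') is unique to Species H (autapomorphy; uninformative for grouping).
nectar spur: derived state '-' in Species J only — an autapomorphy, so it tells us nothing about relationships among taxa.
Most parsimonious ingroup topology: ((Species Q,Species A),(Species H,Species J)).
Species Q and Species A share a more recent common ancestor with each other than either does with Species H, so Species H is the least closely related of the three.

Species H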